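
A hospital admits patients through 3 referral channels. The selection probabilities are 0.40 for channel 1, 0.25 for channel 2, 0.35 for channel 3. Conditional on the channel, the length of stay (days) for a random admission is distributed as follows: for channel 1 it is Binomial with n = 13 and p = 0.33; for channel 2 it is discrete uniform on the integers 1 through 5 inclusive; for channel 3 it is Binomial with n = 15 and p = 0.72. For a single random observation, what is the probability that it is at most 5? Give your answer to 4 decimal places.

Conditional on each channel, P(X ≤ 5): 1: 0.766895; 2: 1; 3: 0.00206848.
By total probability, P(X ≤ 5) = 0.4·0.766895 + 0.25·1 + 0.35·0.00206848 = 0.557482.

0.5575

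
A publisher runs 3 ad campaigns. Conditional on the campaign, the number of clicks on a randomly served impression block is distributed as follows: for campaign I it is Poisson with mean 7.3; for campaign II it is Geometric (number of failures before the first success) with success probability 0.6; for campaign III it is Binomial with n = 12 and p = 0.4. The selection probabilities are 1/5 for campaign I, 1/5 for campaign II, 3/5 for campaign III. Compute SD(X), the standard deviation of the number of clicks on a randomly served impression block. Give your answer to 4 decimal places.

Per component, I: μ=7.3, E[X²]=60.59; II: μ=0.666667, E[X²]=1.55556; III: μ=4.8, E[X²]=25.92.
E[X] = 0.2·7.3 + 0.2·0.666667 + 0.6·4.8 = 4.47333.
E[X²] = 0.2·60.59 + 0.2·1.55556 + 0.6·25.92 = 27.9811.
Var(X) = E[X²] − (E[X])² = 27.9811 − 20.0107 = 7.9704.
SD(X) = √7.9704 = 2.82319.

2.8232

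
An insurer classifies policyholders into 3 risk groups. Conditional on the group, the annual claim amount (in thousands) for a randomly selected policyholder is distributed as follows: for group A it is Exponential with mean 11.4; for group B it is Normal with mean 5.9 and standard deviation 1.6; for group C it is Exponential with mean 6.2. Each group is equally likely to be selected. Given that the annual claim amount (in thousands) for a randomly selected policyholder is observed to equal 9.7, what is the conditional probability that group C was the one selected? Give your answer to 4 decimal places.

0.3921

Likelihoods f(9.7 | ·): A: 0.0374597; B: 0.0148574; C: 0.0337402.
Posterior ∝ prior × likelihood. Numerator for C: 0.333333·0.0337402 = 0.0112467.
Normalizing constant: 0.333333·0.0374597 + 0.333333·0.0148574 + 0.333333·0.0337402 = 0.0286858.
P(C | observation) = 0.0112467 / 0.0286858 = 0.392067.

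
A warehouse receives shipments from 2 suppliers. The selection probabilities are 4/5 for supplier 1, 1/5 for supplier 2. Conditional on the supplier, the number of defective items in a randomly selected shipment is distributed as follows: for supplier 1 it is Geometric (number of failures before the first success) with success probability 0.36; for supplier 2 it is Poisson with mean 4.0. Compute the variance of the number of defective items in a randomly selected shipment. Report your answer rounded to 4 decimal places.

5.5407

Per component, 1: μ=1.77778, E[X²]=8.09877; 2: μ=4, E[X²]=20.
E[X] = 0.8·1.77778 + 0.2·4 = 2.22222.
E[X²] = 0.8·8.09877 + 0.2·20 = 10.479.
Var(X) = E[X²] − (E[X])² = 10.479 − 4.93827 = 5.54074.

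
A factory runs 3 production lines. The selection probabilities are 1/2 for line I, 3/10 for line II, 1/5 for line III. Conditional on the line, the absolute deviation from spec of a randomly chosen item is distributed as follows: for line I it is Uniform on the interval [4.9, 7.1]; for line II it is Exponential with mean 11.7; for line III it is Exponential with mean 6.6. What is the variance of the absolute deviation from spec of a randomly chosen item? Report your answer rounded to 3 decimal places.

56.451

Per component, I: μ=6, E[X²]=36.4033; II: μ=11.7, E[X²]=273.78; III: μ=6.6, E[X²]=87.12.
E[X] = 0.5·6 + 0.3·11.7 + 0.2·6.6 = 7.83.
E[X²] = 0.5·36.4033 + 0.3·273.78 + 0.2·87.12 = 117.76.
Var(X) = E[X²] − (E[X])² = 117.76 − 61.3089 = 56.4508.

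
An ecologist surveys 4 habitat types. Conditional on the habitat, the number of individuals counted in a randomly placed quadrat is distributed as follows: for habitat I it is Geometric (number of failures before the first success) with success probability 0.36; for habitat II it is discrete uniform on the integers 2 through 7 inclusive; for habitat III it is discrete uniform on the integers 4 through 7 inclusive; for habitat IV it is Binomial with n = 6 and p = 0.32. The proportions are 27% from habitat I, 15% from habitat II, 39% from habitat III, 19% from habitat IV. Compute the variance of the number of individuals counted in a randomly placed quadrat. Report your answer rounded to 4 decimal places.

Per component, I: μ=1.77778, E[X²]=8.09877; II: μ=4.5, E[X²]=23.1667; III: μ=5.5, E[X²]=31.5; IV: μ=1.92, E[X²]=4.992.
E[X] = 0.27·1.77778 + 0.15·4.5 + 0.39·5.5 + 0.19·1.92 = 3.6648.
E[X²] = 0.27·8.09877 + 0.15·23.1667 + 0.39·31.5 + 0.19·4.992 = 18.8951.
Var(X) = E[X²] − (E[X])² = 18.8951 − 13.4308 = 5.46439.

5.4644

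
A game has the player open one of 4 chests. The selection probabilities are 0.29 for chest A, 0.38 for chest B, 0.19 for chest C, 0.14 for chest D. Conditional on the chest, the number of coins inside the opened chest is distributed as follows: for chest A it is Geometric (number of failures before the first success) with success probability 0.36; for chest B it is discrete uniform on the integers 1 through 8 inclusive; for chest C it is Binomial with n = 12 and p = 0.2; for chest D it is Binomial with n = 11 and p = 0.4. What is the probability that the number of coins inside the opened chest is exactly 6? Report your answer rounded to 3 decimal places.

Conditional on each chest, P(X = 6): A: 0.024739; B: 0.125; C: 0.0155021; D: 0.147149.
By total probability, P(X = 6) = 0.29·0.024739 + 0.38·0.125 + 0.19·0.0155021 + 0.14·0.147149 = 0.0782206.

0.078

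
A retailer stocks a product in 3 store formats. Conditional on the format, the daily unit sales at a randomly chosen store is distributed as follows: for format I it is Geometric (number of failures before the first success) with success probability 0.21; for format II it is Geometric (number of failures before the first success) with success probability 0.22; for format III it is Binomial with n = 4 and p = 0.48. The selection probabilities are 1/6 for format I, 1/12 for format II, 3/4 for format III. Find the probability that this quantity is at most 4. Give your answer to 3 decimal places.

0.925

Conditional on each format, P(X ≤ 4): I: 0.692294; II: 0.711283; III: 1.
By total probability, P(X ≤ 4) = 0.166667·0.692294 + 0.0833333·0.711283 + 0.75·1 = 0.924656.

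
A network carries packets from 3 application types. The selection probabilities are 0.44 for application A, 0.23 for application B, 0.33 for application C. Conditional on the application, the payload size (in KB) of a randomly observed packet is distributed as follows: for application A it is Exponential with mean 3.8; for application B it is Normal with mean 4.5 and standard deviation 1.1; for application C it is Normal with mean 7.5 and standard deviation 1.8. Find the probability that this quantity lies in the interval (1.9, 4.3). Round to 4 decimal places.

Conditional on each application, P(1.9 < X < 4.3): A: 0.284007; B: 0.418814; C: 0.0367883.
By total probability, P(1.9 < X < 4.3) = 0.44·0.284007 + 0.23·0.418814 + 0.33·0.0367883 = 0.233431.

0.2334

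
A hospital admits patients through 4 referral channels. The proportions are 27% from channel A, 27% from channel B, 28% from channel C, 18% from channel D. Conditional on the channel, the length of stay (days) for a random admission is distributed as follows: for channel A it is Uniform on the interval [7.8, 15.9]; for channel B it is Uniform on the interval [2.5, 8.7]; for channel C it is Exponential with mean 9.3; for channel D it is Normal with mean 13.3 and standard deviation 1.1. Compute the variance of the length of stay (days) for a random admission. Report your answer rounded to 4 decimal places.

34.9404

Per component, A: μ=11.85, E[X²]=145.89; B: μ=5.6, E[X²]=34.5633; C: μ=9.3, E[X²]=172.98; D: μ=13.3, E[X²]=178.1.
E[X] = 0.27·11.85 + 0.27·5.6 + 0.28·9.3 + 0.18·13.3 = 9.7095.
E[X²] = 0.27·145.89 + 0.27·34.5633 + 0.28·172.98 + 0.18·178.1 = 129.215.
Var(X) = E[X²] − (E[X])² = 129.215 − 94.2744 = 34.9404.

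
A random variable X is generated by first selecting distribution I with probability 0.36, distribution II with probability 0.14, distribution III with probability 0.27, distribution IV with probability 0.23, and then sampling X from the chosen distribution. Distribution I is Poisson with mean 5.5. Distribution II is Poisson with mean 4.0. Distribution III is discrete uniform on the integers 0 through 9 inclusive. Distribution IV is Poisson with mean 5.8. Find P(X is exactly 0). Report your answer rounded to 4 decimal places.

0.0317

Conditional on each component, P(X = 0): I: 0.00408677; II: 0.0183156; III: 0.1; IV: 0.00302755.
By total probability, P(X = 0) = 0.36·0.00408677 + 0.14·0.0183156 + 0.27·0.1 + 0.23·0.00302755 = 0.0317318.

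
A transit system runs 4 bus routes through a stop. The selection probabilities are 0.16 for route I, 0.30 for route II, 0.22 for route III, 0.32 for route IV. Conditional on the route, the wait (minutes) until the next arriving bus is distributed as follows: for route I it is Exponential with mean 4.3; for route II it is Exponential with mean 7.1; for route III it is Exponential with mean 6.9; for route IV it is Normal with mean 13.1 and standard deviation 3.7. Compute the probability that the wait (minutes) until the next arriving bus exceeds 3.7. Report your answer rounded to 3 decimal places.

0.693

Conditional on each route, P(X > 3.7): I: 0.422965; II: 0.593851; III: 0.584948; IV: 0.994466.
By total probability, P(X > 3.7) = 0.16·0.422965 + 0.3·0.593851 + 0.22·0.584948 + 0.32·0.994466 = 0.692747.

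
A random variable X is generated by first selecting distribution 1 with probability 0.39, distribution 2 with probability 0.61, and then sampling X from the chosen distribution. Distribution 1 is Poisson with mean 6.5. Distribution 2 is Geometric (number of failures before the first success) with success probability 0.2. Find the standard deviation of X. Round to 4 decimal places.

Per component, 1: μ=6.5, E[X²]=48.75; 2: μ=4, E[X²]=36.
E[X] = 0.39·6.5 + 0.61·4 = 4.975.
E[X²] = 0.39·48.75 + 0.61·36 = 40.9725.
Var(X) = E[X²] − (E[X])² = 40.9725 − 24.7506 = 16.2219.
SD(X) = √16.2219 = 4.02764.

4.0276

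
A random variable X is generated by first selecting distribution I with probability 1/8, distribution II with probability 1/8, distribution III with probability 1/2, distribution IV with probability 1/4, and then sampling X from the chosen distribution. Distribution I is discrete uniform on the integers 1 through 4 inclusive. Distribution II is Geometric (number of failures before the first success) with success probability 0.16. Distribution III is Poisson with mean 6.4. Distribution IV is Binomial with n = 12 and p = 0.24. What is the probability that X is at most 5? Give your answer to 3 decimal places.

0.637

Conditional on each component, P(X ≤ 5): I: 1; II: 0.648702; III: 0.383744; IV: 0.954664.
By total probability, P(X ≤ 5) = 0.125·1 + 0.125·0.648702 + 0.5·0.383744 + 0.25·0.954664 = 0.636626.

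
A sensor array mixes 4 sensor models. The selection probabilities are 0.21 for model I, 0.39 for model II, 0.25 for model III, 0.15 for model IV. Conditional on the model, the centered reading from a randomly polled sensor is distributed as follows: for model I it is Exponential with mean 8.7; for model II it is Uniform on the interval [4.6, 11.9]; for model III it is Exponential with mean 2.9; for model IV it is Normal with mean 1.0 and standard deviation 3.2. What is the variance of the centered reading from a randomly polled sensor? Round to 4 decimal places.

Per component, I: μ=8.7, E[X²]=151.38; II: μ=8.25, E[X²]=72.5033; III: μ=2.9, E[X²]=16.82; IV: μ=1, E[X²]=11.24.
E[X] = 0.21·8.7 + 0.39·8.25 + 0.25·2.9 + 0.15·1 = 5.9195.
E[X²] = 0.21·151.38 + 0.39·72.5033 + 0.25·16.82 + 0.15·11.24 = 65.9571.
Var(X) = E[X²] − (E[X])² = 65.9571 − 35.0405 = 30.9166.

30.9166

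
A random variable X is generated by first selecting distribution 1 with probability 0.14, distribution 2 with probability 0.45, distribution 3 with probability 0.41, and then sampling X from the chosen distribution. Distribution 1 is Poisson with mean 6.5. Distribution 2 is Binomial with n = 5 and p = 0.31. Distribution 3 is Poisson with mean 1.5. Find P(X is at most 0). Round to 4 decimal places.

Conditional on each component, P(X ≤ 0): 1: 0.00150344; 2: 0.156403; 3: 0.22313.
By total probability, P(X ≤ 0) = 0.14·0.00150344 + 0.45·0.156403 + 0.41·0.22313 = 0.162075.

0.1621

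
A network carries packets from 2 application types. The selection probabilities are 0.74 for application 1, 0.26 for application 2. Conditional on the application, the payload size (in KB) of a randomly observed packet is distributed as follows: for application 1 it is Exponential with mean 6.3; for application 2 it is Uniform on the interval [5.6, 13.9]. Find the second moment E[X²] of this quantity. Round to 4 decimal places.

84.9501

For each component E[X²] = Var + (mean)², giving 1: 79.38; 2: 100.803.
Overall E[X²] = 0.74·79.38 + 0.26·100.803 = 84.9501.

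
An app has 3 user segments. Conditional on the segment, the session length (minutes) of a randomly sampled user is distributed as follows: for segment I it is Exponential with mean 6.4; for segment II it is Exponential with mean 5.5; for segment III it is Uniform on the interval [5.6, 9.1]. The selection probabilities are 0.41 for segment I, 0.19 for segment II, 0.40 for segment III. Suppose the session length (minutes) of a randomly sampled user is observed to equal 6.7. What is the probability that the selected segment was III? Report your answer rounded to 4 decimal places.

Likelihoods f(6.7 | ·): I: 0.0548489; II: 0.0537759; III: 0.285714.
Posterior ∝ prior × likelihood. Numerator for III: 0.4·0.285714 = 0.114286.
Normalizing constant: 0.41·0.0548489 + 0.19·0.0537759 + 0.4·0.285714 = 0.146991.
P(III | observation) = 0.114286 / 0.146991 = 0.7775.

0.7775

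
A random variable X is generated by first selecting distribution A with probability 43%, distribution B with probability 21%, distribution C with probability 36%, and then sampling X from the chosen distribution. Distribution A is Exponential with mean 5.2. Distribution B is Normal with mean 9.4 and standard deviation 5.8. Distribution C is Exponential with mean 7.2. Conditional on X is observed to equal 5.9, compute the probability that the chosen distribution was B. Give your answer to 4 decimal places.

0.1985

Likelihoods f(5.9 | ·): A: 0.0618357; B: 0.0573334; C: 0.0612051.
Posterior ∝ prior × likelihood. Numerator for B: 0.21·0.0573334 = 0.01204.
Normalizing constant: 0.43·0.0618357 + 0.21·0.0573334 + 0.36·0.0612051 = 0.0606632.
P(B | observation) = 0.01204 / 0.0606632 = 0.198473.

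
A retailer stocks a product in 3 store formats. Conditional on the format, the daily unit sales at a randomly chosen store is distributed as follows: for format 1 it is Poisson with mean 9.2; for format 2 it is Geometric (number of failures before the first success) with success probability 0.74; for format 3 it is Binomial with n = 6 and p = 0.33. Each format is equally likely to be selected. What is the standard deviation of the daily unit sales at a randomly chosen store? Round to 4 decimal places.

4.2958

Per component, 1: μ=9.2, E[X²]=93.84; 2: μ=0.351351, E[X²]=0.598247; 3: μ=1.98, E[X²]=5.247.
E[X] = 0.333333·9.2 + 0.333333·0.351351 + 0.333333·1.98 = 3.84378.
E[X²] = 0.333333·93.84 + 0.333333·0.598247 + 0.333333·5.247 = 33.2284.
Var(X) = E[X²] − (E[X])² = 33.2284 − 14.7747 = 18.4537.
SD(X) = √18.4537 = 4.29578.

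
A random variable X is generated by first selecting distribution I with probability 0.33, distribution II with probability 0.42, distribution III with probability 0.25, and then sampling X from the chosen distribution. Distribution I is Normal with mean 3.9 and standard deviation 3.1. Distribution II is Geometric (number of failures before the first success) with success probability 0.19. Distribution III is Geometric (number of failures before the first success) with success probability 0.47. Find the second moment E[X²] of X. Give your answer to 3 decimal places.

For each component E[X²] = Var + (mean)², giving I: 24.82; II: 40.6122; III: 3.67089.
Overall E[X²] = 0.33·24.82 + 0.42·40.6122 + 0.25·3.67089 = 26.1654.

26.165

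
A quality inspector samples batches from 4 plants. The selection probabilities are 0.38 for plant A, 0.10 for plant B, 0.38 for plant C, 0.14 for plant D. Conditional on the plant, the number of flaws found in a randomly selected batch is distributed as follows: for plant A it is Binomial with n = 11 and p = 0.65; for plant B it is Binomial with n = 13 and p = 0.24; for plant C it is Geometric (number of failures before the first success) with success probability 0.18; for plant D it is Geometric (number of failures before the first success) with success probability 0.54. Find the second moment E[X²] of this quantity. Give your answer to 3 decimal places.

39.414

For each component E[X²] = Var + (mean)², giving A: 53.625; B: 12.1056; C: 46.0617; D: 2.30316.
Overall E[X²] = 0.38·53.625 + 0.1·12.1056 + 0.38·46.0617 + 0.14·2.30316 = 39.414.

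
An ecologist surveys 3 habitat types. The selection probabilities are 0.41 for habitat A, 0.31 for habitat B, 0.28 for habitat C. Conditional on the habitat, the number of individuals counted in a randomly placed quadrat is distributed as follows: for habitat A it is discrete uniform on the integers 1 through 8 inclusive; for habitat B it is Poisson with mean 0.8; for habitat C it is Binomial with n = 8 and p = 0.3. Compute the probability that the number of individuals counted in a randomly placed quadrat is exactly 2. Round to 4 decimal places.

Conditional on each habitat, P(X = 2): A: 0.125; B: 0.143785; C: 0.296475.
By total probability, P(X = 2) = 0.41·0.125 + 0.31·0.143785 + 0.28·0.296475 = 0.178837.

0.1788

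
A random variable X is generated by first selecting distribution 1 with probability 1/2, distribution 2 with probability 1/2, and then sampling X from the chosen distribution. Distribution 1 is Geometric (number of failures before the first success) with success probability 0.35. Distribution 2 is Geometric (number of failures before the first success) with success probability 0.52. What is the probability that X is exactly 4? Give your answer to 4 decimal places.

0.0450

Conditional on each component, P(X = 4): 1: 0.0624772; 2: 0.0276038.
By total probability, P(X = 4) = 0.5·0.0624772 + 0.5·0.0276038 = 0.0450405.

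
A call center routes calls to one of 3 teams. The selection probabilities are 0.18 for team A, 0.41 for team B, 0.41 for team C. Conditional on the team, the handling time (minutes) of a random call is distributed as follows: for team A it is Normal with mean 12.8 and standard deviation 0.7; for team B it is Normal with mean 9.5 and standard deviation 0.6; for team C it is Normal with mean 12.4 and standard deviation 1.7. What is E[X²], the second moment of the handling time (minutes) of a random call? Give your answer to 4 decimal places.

For each component E[X²] = Var + (mean)², giving A: 164.33; B: 90.61; C: 156.65.
Overall E[X²] = 0.18·164.33 + 0.41·90.61 + 0.41·156.65 = 130.956.

130.9560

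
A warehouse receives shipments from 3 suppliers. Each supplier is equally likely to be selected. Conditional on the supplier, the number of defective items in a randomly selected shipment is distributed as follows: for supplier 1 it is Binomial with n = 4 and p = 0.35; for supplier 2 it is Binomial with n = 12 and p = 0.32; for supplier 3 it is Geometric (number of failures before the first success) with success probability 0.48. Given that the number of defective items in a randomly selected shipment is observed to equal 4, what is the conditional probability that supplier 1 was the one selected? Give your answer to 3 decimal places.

Likelihoods P(X=4 | ·): 1: 0.0150062; 2: 0.237288; 3: 0.0350958.
Posterior ∝ prior × likelihood. Numerator for 1: 0.333333·0.0150062 = 0.00500208.
Normalizing constant: 0.333333·0.0150062 + 0.333333·0.237288 + 0.333333·0.0350958 = 0.0957968.
P(1 | observation) = 0.00500208 / 0.0957968 = 0.0522156.

0.052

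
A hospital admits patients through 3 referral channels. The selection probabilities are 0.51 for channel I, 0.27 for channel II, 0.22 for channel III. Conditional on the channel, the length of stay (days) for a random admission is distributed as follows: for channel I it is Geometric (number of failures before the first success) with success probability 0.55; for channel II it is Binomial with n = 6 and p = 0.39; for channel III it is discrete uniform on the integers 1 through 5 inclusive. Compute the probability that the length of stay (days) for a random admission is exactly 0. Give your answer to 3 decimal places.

Conditional on each channel, P(X = 0): I: 0.55; II: 0.0515204; III: 0.
By total probability, P(X = 0) = 0.51·0.55 + 0.27·0.0515204 + 0.22·0 = 0.294411.

0.294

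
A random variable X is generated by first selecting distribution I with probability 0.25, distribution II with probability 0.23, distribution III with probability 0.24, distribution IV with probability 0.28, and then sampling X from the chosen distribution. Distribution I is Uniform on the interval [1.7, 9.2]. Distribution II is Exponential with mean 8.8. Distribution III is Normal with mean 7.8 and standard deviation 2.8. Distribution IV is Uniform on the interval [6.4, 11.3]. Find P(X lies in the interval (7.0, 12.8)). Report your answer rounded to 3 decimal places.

0.507

Conditional on each component, P(7.0 < X < 12.8): I: 0.293333; II: 0.21787; III: 0.575379; IV: 0.877551.
By total probability, P(7.0 < X < 12.8) = 0.25·0.293333 + 0.23·0.21787 + 0.24·0.575379 + 0.28·0.877551 = 0.507249.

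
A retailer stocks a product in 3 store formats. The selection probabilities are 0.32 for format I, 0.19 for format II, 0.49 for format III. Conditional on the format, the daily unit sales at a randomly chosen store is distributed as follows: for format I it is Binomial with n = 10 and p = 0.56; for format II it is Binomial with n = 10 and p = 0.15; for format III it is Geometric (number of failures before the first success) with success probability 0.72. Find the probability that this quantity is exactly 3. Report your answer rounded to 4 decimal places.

0.0539

Conditional on each format, P(X = 3): I: 0.0672844; II: 0.129834; III: 0.0158054.
By total probability, P(X = 3) = 0.32·0.0672844 + 0.19·0.129834 + 0.49·0.0158054 = 0.0539441.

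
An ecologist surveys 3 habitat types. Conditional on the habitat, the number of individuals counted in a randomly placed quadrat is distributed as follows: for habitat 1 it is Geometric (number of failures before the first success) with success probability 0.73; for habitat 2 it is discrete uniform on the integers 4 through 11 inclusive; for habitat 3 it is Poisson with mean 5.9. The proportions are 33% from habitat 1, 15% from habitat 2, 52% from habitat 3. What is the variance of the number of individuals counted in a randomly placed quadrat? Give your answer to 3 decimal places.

Per component, 1: μ=0.369863, E[X²]=0.64346; 2: μ=7.5, E[X²]=61.5; 3: μ=5.9, E[X²]=40.71.
E[X] = 0.33·0.369863 + 0.15·7.5 + 0.52·5.9 = 4.31505.
E[X²] = 0.33·0.64346 + 0.15·61.5 + 0.52·40.71 = 30.6065.
Var(X) = E[X²] − (E[X])² = 30.6065 − 18.6197 = 11.9868.

11.987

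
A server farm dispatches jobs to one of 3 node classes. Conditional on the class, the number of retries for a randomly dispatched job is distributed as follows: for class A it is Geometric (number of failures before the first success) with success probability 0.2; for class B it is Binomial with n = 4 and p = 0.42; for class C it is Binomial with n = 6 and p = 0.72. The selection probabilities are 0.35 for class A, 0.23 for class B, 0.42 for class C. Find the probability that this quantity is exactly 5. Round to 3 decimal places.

Conditional on each class, P(X = 5): A: 0.065536; B: 0; C: 0.325066.
By total probability, P(X = 5) = 0.35·0.065536 + 0.23·0 + 0.42·0.325066 = 0.159465.

0.159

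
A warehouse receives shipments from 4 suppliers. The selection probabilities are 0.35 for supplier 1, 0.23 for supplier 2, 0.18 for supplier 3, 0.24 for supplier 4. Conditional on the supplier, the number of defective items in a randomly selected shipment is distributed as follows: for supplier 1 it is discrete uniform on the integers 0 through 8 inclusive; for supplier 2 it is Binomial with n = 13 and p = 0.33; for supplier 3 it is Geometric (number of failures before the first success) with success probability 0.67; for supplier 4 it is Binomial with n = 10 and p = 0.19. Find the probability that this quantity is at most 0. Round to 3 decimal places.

0.190

Conditional on each supplier, P(X ≤ 0): 1: 0.111111; 2: 0.00548242; 3: 0.67; 4: 0.121577.
By total probability, P(X ≤ 0) = 0.35·0.111111 + 0.23·0.00548242 + 0.18·0.67 + 0.24·0.121577 = 0.189928.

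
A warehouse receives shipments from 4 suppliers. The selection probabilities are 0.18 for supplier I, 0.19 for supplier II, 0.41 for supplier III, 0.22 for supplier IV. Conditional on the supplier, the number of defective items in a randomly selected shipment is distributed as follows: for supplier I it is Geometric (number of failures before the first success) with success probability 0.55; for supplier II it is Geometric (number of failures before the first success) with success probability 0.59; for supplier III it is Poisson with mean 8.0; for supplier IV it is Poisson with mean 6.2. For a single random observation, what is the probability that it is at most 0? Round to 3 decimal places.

Conditional on each supplier, P(X ≤ 0): I: 0.55; II: 0.59; III: 0.000335463; IV: 0.00202943.
By total probability, P(X ≤ 0) = 0.18·0.55 + 0.19·0.59 + 0.41·0.000335463 + 0.22·0.00202943 = 0.211684.

0.212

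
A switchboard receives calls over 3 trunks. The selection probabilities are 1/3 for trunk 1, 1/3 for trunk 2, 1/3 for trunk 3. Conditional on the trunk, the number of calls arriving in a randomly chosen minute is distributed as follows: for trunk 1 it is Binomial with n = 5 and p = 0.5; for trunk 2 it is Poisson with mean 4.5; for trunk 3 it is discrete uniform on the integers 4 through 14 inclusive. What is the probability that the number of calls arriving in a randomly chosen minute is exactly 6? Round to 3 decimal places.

Conditional on each trunk, P(X = 6): 1: 0; 2: 0.12812; 3: 0.0909091.
By total probability, P(X = 6) = 0.333333·0 + 0.333333·0.12812 + 0.333333·0.0909091 = 0.0730097.

0.073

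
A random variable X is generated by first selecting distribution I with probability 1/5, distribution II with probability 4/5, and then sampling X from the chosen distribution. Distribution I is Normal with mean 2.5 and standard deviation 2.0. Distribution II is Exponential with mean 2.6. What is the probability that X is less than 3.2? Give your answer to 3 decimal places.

Conditional on each component, P(X < 3.2): I: 0.636831; II: 0.707932.
By total probability, P(X < 3.2) = 0.2·0.636831 + 0.8·0.707932 = 0.693712.

0.694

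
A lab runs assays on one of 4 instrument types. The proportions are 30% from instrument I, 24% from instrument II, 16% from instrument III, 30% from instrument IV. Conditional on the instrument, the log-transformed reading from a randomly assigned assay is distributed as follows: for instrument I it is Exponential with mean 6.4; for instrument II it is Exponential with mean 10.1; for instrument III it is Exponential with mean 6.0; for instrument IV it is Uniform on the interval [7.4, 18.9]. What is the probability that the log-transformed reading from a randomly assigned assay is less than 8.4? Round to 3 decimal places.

Conditional on each instrument, P(X < 8.4): I: 0.730854; II: 0.564684; III: 0.753403; IV: 0.0869565.
By total probability, P(X < 8.4) = 0.3·0.730854 + 0.24·0.564684 + 0.16·0.753403 + 0.3·0.0869565 = 0.501412.

0.501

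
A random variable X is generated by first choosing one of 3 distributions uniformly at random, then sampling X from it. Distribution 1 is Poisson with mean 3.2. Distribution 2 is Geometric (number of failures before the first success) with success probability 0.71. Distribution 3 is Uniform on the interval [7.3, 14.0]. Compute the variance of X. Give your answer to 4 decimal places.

Per component, 1: μ=3.2, E[X²]=13.44; 2: μ=0.408451, E[X²]=0.742115; 3: μ=10.65, E[X²]=117.163.
E[X] = 0.333333·3.2 + 0.333333·0.408451 + 0.333333·10.65 = 4.75282.
E[X²] = 0.333333·13.44 + 0.333333·0.742115 + 0.333333·117.163 = 43.7818.
Var(X) = E[X²] − (E[X])² = 43.7818 − 22.5893 = 21.1925.

21.1925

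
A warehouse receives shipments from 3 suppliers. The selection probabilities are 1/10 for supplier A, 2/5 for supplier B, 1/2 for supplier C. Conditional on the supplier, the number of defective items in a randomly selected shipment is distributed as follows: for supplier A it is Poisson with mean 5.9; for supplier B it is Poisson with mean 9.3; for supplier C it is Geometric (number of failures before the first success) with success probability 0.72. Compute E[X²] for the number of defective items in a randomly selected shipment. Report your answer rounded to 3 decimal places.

42.733

For each component E[X²] = Var + (mean)², giving A: 40.71; B: 95.79; C: 0.691358.
Overall E[X²] = 0.1·40.71 + 0.4·95.79 + 0.5·0.691358 = 42.7327.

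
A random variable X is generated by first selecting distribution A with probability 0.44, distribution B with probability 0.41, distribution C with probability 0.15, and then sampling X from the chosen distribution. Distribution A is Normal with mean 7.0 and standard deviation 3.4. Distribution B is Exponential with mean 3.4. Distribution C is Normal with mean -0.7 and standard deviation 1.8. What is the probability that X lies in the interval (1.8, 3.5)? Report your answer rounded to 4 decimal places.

0.1449

Conditional on each component, P(1.8 < X < 3.5): A: 0.0885619; B: 0.231734; C: 0.0726179.
By total probability, P(1.8 < X < 3.5) = 0.44·0.0885619 + 0.41·0.231734 + 0.15·0.0726179 = 0.144871.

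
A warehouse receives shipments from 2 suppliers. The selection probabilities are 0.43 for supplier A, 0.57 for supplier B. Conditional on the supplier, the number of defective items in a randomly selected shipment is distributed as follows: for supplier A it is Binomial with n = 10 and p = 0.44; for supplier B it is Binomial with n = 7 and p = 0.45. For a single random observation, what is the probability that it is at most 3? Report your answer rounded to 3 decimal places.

Conditional on each supplier, P(X ≤ 3): A: 0.287669; B: 0.608288.
By total probability, P(X ≤ 3) = 0.43·0.287669 + 0.57·0.608288 = 0.470422.

0.470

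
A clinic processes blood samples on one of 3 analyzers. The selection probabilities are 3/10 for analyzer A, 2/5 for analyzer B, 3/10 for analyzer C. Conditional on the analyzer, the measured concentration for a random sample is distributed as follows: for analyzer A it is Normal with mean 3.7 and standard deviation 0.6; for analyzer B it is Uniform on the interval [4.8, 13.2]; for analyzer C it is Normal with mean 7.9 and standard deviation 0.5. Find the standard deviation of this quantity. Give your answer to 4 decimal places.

2.7638

Per component, A: μ=3.7, E[X²]=14.05; B: μ=9, E[X²]=86.88; C: μ=7.9, E[X²]=62.66.
E[X] = 0.3·3.7 + 0.4·9 + 0.3·7.9 = 7.08.
E[X²] = 0.3·14.05 + 0.4·86.88 + 0.3·62.66 = 57.765.
Var(X) = E[X²] − (E[X])² = 57.765 − 50.1264 = 7.6386.
SD(X) = √7.6386 = 2.7638.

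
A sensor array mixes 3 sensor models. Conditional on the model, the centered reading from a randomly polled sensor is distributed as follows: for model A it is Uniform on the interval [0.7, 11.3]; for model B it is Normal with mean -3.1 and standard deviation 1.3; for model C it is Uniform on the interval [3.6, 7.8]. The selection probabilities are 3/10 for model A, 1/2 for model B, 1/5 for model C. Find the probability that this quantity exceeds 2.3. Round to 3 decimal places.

Conditional on each model, P(X > 2.3): A: 0.849057; B: 1.63467e-05; C: 1.
By total probability, P(X > 2.3) = 0.3·0.849057 + 0.5·1.63467e-05 + 0.2·1 = 0.454725.

0.455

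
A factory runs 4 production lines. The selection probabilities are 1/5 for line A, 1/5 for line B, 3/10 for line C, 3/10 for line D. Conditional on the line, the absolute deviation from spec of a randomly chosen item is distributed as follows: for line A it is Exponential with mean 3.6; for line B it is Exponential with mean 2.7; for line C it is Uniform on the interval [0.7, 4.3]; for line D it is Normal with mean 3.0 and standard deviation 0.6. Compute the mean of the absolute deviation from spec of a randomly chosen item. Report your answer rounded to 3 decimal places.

Component means — A: 3.6; B: 2.7; C: 2.5; D: 3.
E[X] = 0.2·3.6 + 0.2·2.7 + 0.3·2.5 + 0.3·3 = 2.91.

2.910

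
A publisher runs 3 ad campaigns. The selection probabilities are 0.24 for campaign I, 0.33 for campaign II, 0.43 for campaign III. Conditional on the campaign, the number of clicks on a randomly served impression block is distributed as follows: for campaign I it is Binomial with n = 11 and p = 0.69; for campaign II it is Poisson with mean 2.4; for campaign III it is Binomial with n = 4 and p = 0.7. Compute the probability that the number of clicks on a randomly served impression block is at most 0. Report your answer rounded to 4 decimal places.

0.0334

Conditional on each campaign, P(X ≤ 0): I: 2.54085e-06; II: 0.090718; III: 0.0081.
By total probability, P(X ≤ 0) = 0.24·2.54085e-06 + 0.33·0.090718 + 0.43·0.0081 = 0.0334205.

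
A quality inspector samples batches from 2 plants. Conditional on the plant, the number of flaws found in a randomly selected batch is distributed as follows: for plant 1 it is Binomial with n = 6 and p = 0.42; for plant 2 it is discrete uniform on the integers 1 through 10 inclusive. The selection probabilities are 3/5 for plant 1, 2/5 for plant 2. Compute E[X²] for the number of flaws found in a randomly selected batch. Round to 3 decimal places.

20.087

For each component E[X²] = Var + (mean)², giving 1: 7.812; 2: 38.5.
Overall E[X²] = 0.6·7.812 + 0.4·38.5 = 20.0872.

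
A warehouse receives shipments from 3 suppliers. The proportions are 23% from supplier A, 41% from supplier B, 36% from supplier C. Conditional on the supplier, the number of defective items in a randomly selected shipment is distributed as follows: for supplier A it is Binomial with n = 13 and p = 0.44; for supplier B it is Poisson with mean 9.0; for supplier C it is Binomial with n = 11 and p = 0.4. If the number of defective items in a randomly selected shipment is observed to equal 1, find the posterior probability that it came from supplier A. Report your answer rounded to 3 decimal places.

0.111

Likelihoods P(X=1 | ·): A: 0.00544067; B: 0.00111069; C: 0.0266051.
Posterior ∝ prior × likelihood. Numerator for A: 0.23·0.00544067 = 0.00125135.
Normalizing constant: 0.23·0.00544067 + 0.41·0.00111069 + 0.36·0.0266051 = 0.0112846.
P(A | observation) = 0.00125135 / 0.0112846 = 0.110891.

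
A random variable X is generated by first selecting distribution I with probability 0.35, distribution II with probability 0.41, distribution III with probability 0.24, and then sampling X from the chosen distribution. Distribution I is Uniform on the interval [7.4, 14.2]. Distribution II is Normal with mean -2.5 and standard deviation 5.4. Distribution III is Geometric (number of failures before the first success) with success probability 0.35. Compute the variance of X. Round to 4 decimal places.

Per component, I: μ=10.8, E[X²]=120.493; II: μ=-2.5, E[X²]=35.41; III: μ=1.85714, E[X²]=8.7551.
E[X] = 0.35·10.8 + 0.41·-2.5 + 0.24·1.85714 = 3.20071.
E[X²] = 0.35·120.493 + 0.41·35.41 + 0.24·8.7551 = 58.792.
Var(X) = E[X²] − (E[X])² = 58.792 − 10.2446 = 48.5474.

48.5474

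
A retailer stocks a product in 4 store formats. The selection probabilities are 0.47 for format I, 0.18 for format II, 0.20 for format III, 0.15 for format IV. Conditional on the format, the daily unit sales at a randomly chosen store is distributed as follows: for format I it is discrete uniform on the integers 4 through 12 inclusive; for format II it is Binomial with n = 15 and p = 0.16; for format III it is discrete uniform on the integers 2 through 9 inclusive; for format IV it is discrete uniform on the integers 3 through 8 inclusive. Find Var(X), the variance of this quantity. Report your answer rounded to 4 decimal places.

9.2703

Per component, I: μ=8, E[X²]=70.6667; II: μ=2.4, E[X²]=7.776; III: μ=5.5, E[X²]=35.5; IV: μ=5.5, E[X²]=33.1667.
E[X] = 0.47·8 + 0.18·2.4 + 0.2·5.5 + 0.15·5.5 = 6.117.
E[X²] = 0.47·70.6667 + 0.18·7.776 + 0.2·35.5 + 0.15·33.1667 = 46.688.
Var(X) = E[X²] − (E[X])² = 46.688 − 37.4177 = 9.27032.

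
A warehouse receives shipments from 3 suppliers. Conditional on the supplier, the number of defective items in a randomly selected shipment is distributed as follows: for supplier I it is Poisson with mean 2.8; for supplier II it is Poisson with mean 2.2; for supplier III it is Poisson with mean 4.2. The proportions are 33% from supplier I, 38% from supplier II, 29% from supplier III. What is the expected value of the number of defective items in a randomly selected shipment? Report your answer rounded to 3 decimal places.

Component means — I: 2.8; II: 2.2; III: 4.2.
E[X] = 0.33·2.8 + 0.38·2.2 + 0.29·4.2 = 2.978.

2.978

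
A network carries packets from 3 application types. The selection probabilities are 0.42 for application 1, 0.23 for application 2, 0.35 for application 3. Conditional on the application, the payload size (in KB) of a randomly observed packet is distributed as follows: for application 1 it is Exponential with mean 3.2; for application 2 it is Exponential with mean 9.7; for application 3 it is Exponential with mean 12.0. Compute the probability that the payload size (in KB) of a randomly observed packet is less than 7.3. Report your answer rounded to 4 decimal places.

Conditional on each application, P(X < 7.3): 1: 0.897844; 2: 0.528849; 3: 0.455743.
By total probability, P(X < 7.3) = 0.42·0.897844 + 0.23·0.528849 + 0.35·0.455743 = 0.65824.

0.6582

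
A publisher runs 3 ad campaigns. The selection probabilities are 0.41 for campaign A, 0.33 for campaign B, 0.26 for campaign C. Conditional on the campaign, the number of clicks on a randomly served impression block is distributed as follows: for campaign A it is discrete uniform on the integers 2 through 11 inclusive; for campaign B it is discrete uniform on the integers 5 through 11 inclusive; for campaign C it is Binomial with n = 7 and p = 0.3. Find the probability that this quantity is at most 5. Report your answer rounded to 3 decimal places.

Conditional on each campaign, P(X ≤ 5): A: 0.4; B: 0.142857; C: 0.996209.
By total probability, P(X ≤ 5) = 0.41·0.4 + 0.33·0.142857 + 0.26·0.996209 = 0.470157.

0.470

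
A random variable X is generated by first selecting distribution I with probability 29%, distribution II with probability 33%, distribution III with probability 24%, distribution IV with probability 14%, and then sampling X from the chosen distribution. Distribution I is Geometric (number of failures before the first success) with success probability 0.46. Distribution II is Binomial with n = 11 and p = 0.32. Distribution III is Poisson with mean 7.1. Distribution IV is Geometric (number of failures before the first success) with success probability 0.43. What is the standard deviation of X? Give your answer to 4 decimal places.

2.9992

Per component, I: μ=1.17391, E[X²]=3.93006; II: μ=3.52, E[X²]=14.784; III: μ=7.1, E[X²]=57.51; IV: μ=1.32558, E[X²]=4.83991.
E[X] = 0.29·1.17391 + 0.33·3.52 + 0.24·7.1 + 0.14·1.32558 = 3.39162.
E[X²] = 0.29·3.93006 + 0.33·14.784 + 0.24·57.51 + 0.14·4.83991 = 20.4984.
Var(X) = E[X²] − (E[X])² = 20.4984 − 11.5031 = 8.99536.
SD(X) = √8.99536 = 2.99923.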